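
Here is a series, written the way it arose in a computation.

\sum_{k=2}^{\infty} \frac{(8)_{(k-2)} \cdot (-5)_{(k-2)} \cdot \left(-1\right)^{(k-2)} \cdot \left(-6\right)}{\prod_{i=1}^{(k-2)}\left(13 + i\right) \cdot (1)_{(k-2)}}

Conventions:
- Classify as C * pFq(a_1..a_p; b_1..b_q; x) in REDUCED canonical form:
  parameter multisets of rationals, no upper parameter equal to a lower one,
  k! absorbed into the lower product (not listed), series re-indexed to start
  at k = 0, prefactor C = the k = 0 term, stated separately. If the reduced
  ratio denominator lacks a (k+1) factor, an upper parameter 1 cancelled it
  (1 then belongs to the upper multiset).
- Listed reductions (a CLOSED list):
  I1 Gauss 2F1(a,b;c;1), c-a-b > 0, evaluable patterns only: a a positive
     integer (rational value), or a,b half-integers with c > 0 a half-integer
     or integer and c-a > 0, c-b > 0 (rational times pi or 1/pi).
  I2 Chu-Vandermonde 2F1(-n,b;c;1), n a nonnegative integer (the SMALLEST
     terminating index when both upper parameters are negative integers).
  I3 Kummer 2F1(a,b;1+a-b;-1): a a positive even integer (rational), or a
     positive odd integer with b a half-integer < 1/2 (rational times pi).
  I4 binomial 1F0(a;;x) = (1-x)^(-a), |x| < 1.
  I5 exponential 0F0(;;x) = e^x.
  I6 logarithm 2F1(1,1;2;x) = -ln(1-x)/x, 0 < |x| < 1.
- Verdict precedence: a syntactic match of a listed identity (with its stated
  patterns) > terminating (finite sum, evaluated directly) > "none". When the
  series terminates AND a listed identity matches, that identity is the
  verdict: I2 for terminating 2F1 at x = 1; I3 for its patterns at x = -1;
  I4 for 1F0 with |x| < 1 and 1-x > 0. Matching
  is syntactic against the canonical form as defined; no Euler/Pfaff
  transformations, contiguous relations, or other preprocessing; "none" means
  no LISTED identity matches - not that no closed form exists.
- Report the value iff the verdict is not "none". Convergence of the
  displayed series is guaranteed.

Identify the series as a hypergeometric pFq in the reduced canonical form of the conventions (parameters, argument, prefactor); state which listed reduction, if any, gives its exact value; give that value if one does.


Reduced: x = -1, 2F1, upper = {-5, 8}, lower = {14}, C = -6. Verdict: Kummer's theorem (I3) fires (x = -1; c = 14 equals 1+a-b for upper {-5, 8}: listed pattern). Value: -\frac{429}{7}.

The tell: with t_0 = -6, (1)_k (prefactor -6) is k! itself.
Ratio: r(k) = -1 * (k-5) (k+8) / [(k+14) (k+1)] - rational in k. x = -1; t_0 = -6; negate the roots.


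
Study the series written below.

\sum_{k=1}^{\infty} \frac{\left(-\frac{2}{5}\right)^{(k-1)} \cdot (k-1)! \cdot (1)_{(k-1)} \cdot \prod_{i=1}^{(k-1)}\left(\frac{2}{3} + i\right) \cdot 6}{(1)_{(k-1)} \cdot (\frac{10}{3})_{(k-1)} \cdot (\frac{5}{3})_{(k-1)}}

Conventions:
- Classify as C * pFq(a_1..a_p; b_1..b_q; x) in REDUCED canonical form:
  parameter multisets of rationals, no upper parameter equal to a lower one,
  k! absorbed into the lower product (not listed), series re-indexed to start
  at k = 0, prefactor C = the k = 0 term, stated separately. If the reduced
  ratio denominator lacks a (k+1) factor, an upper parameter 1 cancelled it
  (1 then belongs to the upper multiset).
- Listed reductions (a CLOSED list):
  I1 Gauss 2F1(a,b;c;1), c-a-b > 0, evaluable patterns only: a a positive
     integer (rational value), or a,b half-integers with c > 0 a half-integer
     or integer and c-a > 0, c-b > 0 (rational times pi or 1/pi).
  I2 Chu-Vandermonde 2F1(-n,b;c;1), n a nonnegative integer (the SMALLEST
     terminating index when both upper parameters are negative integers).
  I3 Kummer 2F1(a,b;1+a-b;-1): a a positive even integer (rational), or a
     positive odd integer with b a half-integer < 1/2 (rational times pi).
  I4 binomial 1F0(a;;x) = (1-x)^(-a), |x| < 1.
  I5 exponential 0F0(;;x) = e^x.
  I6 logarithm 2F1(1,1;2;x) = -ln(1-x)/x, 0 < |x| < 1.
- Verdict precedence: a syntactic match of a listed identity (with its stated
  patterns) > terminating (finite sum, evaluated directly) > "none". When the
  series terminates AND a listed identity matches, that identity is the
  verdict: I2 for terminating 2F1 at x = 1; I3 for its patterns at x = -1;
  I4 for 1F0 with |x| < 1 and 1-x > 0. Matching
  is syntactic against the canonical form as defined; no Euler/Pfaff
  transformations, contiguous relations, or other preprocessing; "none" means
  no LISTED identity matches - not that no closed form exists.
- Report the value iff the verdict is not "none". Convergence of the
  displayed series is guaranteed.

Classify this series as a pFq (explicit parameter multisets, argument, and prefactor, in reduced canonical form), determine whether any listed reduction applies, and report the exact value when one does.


Key step: t_0 being 6, the factorial ratio (prefactor 6) (k+a-1)!/(a-1)! is a rising factorial (a)_k.
Ratio: r(k) = -\frac{2}{5} * (k+1) (k+1) / [(k+\frac{10}{3}) (k+1)] - rational in k, leading ratio -\frac{2}{5}; with t_0 = 6, classification follows.

With C = 6: the canonical form is 2F1(1, 1; \frac{10}{3}; -\frac{2}{5}). Verdict: none. No listed pattern accepts 2F1(1, 1; \frac{10}{3}; -\frac{2}{5}).


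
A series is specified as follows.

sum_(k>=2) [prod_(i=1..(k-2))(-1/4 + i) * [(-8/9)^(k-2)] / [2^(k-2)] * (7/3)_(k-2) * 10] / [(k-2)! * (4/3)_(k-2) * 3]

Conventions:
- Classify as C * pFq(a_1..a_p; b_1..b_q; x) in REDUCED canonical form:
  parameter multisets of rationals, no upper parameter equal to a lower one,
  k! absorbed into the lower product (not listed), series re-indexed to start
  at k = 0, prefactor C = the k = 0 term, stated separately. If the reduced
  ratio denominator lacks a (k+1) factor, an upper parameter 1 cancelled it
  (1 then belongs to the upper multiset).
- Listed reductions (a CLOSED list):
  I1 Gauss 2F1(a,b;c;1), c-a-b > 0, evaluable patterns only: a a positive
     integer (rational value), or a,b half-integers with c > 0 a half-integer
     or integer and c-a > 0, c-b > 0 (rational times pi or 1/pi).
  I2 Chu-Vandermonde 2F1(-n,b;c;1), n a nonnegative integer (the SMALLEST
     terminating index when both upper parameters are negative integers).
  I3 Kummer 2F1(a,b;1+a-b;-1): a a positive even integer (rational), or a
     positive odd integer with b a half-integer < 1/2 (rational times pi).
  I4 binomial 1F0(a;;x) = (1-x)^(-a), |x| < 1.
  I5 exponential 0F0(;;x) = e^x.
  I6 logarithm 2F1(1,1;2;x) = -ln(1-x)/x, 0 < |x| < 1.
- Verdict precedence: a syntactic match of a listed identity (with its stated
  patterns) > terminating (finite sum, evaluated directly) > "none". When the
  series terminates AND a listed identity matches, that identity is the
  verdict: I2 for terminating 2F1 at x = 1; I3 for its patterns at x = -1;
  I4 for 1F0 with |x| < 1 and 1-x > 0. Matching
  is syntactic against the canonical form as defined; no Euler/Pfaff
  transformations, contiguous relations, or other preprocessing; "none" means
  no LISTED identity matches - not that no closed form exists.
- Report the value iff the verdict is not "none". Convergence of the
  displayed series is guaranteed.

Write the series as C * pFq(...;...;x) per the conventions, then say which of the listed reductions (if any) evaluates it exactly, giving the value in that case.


Canonical form: C = 10/3 times 2F1 with upper {3/4, 7/3}, lower {4/3}, x = -4/9. Verdict: no listed reduction: x = -4/9 and upper {3/4, 7/3} fail every I1-I6 pattern.

First insight: t_0 being 10/3, the two k-th powers (C = 10/3, x = -4/9) combine into one argument.
Term ratio: r(k) = (-4/9) * (k+3/4) (k+7/3) / [(k+4/3) (k+1)] - rational in k, leading ratio (-4/9); with t_0 = 10/3, classification follows.


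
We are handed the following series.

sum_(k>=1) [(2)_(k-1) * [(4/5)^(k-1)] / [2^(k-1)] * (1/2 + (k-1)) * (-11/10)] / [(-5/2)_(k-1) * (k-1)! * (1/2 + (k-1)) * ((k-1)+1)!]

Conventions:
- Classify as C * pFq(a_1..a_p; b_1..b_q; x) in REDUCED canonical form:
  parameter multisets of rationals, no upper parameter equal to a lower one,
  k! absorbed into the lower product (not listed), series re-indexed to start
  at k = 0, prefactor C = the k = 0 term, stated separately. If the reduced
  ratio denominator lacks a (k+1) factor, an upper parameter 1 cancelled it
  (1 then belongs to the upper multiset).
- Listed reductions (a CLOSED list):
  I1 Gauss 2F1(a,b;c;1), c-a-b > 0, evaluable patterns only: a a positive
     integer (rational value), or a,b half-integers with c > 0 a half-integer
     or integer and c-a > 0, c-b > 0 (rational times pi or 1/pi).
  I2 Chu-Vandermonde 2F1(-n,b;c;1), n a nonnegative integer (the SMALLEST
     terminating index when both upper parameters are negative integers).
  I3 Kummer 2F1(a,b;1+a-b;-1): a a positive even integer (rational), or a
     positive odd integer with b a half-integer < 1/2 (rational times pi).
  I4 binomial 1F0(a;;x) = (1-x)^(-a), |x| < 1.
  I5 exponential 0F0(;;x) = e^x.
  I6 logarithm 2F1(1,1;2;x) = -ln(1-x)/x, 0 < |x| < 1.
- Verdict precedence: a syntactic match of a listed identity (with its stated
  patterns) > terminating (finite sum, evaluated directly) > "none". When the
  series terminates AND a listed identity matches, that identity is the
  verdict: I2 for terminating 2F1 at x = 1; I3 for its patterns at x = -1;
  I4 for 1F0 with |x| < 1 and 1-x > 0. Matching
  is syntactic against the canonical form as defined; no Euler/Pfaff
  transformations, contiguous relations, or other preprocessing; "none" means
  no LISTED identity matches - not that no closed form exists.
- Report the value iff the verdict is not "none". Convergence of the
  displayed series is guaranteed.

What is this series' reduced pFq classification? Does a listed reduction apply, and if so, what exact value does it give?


Structural cue: from the first term -11/10: the two k-th powers (C = -11/10) combine into one argument.
Ratio: r(k) = (2/5) * 1 / [(k-5/2) (k+1)] - rational in k. x = (2/5); t_0 = -11/10; negate the roots.

With C = -11/10: the canonical form is 0F1(-; -5/2; 2/5). Verdict: none. No listed pattern accepts 0F1(-; -5/2; 2/5).


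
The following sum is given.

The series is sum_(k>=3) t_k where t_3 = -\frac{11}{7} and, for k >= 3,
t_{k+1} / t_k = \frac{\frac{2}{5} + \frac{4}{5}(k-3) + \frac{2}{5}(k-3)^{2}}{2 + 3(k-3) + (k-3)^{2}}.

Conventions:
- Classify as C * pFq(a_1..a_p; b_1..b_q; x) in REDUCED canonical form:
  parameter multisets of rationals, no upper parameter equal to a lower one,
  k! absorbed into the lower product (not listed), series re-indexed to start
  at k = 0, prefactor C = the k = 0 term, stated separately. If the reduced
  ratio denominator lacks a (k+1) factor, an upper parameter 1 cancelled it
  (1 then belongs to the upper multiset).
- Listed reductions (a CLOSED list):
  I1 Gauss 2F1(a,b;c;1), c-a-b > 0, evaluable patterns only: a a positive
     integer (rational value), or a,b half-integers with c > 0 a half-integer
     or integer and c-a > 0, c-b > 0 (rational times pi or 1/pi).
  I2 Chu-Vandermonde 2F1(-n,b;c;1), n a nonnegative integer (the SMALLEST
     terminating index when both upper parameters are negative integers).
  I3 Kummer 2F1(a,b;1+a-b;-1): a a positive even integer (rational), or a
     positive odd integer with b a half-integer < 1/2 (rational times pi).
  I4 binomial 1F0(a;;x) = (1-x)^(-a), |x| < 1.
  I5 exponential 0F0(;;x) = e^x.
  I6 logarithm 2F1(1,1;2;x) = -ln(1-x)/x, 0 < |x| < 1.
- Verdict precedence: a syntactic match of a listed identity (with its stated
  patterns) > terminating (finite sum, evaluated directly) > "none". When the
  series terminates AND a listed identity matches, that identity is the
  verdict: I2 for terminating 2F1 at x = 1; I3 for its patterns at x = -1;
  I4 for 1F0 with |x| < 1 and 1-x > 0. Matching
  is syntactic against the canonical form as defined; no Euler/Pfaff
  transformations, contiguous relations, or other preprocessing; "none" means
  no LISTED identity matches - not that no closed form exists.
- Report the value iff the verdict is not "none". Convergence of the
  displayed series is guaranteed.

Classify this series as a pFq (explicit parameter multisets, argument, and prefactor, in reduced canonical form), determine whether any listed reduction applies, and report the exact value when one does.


This is -\frac{11}{7} * 2F1(1, 1; 2; \frac{2}{5}) in reduced canonical form. Verdict (x = \frac{2}{5}): the I6 logarithm reduction applies (the logarithm: parameters (1,1;2), x = \frac{2}{5}). Exact value: \frac{55}{14} \cdot \ln\left(\frac{3}{5}\right).

Structural cue: t_0 being -\frac{11}{7}, factor the ratio over Q (prefactor -11/7): negated roots = parameters.
Ratio: r(k) = \frac{2}{5} * (k+1) (k+1) / [(k+2) (k+1)] ; factor over Q: parameters, x = \frac{2}{5}, and C = -\frac{11}{7}.


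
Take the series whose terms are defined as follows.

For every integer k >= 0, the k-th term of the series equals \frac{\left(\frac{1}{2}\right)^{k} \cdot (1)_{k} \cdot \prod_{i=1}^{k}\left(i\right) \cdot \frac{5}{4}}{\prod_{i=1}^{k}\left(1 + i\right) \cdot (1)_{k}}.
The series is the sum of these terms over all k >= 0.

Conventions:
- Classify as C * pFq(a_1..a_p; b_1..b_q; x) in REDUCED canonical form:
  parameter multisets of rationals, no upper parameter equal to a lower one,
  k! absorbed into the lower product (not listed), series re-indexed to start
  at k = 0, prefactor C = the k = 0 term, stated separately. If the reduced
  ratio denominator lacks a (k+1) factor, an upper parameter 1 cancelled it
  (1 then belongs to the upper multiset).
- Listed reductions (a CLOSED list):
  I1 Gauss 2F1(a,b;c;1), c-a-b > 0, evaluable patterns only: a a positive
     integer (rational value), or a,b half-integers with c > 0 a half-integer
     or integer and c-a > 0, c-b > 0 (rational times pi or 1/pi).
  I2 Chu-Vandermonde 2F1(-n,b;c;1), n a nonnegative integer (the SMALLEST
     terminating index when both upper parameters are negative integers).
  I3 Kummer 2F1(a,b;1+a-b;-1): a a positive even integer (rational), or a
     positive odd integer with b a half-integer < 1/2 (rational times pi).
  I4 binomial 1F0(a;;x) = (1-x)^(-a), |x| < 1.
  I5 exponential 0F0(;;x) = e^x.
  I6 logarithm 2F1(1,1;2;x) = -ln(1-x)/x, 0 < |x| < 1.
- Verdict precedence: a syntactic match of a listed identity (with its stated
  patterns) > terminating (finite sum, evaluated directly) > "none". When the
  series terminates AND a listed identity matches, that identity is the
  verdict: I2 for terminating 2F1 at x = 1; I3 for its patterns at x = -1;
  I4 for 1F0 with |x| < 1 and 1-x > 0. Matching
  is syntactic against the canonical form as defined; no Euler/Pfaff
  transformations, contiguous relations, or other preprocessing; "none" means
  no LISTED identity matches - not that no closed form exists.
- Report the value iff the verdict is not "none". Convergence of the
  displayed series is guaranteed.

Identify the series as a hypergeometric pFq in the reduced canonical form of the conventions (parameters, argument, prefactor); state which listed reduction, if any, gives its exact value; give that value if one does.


Reduced: x = \frac{1}{2}, 2F1, upper = {1, 1}, lower = {2}, C = \frac{5}{4}. Verdict at x = \frac{1}{2}: logarithm (I6) matches (the logarithm: parameters (1,1;2), x = \frac{1}{2}). Exact value: \left(-\frac{5}{2}\right) \cdot \ln\left(\frac{1}{2}\right).

Key step: from the first term \frac{5}{4}: (1)_k (C = 5/4) is k! itself.
Consecutive-term ratio: r(k) = \frac{1}{2} * (k+1) (k+1) / [(k+2) (k+1)] - rational; roots negated = parameters, x = \frac{1}{2}, C = \frac{5}{4}.


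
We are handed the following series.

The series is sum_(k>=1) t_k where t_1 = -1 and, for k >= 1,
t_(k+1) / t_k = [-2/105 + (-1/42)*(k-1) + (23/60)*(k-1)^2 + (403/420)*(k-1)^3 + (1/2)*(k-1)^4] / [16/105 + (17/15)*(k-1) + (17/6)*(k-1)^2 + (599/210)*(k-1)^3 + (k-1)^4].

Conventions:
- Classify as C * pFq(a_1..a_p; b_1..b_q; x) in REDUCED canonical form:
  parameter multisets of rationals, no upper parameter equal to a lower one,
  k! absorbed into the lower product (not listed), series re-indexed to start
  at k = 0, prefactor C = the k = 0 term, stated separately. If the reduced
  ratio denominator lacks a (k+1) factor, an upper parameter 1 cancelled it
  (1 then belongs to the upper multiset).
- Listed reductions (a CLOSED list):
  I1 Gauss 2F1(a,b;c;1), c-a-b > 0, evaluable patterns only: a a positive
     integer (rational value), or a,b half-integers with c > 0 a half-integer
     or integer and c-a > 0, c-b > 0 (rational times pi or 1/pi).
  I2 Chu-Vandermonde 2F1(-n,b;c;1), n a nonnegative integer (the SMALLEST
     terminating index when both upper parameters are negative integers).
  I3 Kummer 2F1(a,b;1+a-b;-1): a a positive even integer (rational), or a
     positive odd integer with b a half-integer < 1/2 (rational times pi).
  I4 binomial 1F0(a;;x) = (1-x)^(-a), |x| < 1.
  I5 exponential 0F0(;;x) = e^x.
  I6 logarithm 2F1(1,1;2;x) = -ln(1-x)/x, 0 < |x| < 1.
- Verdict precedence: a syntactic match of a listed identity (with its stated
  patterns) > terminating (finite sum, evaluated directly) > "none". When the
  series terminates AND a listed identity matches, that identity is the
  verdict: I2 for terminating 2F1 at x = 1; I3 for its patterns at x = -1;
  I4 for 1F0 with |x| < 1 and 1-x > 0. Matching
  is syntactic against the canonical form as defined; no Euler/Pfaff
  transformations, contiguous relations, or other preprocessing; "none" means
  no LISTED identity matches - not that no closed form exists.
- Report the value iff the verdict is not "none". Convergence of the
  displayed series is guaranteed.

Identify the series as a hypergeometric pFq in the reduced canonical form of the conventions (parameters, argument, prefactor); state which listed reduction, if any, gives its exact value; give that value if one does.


First insight: x = (1/2) and roots of the ratio polynomials (C = -1) are the negated parameters.
Step ratio: r(k) = (1/2) * (k-1/5) (k+4/3) / [(k+16/15) (k+1)] - rational; roots negated = parameters, x = (1/2), C = -1.

This is -1 * 2F1(-1/5, 4/3; 16/15; 1/2) in reduced canonical form. Verdict: none. No listed pattern accepts 2F1(-1/5, 4/3; 16/15; 1/2).


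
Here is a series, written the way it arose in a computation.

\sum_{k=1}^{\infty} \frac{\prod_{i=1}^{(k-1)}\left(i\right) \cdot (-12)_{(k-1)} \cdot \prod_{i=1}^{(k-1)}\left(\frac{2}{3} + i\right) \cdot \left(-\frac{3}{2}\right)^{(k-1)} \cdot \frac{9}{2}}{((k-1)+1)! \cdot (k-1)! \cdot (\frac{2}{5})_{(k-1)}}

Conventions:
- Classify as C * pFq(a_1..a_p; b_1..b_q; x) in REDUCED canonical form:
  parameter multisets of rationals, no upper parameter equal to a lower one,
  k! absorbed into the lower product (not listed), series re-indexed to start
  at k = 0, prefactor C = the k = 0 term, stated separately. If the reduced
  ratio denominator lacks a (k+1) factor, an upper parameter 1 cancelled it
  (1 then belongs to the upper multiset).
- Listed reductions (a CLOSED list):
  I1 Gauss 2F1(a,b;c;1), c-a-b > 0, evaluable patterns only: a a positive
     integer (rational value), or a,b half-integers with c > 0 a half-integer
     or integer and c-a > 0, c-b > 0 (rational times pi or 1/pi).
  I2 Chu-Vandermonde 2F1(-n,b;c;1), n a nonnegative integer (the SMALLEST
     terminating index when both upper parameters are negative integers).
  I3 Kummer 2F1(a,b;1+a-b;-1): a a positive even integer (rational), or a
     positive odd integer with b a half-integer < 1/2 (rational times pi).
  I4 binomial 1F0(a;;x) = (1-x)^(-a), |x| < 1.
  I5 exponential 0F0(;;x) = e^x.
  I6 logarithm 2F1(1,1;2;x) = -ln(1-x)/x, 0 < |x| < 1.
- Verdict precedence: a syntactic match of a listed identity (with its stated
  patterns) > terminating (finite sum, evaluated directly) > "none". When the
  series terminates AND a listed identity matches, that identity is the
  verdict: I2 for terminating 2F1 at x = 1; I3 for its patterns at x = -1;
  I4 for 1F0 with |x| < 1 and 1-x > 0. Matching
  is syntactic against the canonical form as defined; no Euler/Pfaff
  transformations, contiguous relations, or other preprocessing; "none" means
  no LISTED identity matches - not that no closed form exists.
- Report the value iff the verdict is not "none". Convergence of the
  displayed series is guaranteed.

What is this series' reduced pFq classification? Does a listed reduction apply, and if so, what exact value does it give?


At argument -\frac{3}{2}: a 3F2 with upper {-12, 1, \frac{5}{3}}, lower {\frac{2}{5}, 2}, scaled by C = \frac{9}{2}. Verdict: terminating - no listed pattern fits, but -12 in the upper list cuts the series at k = 12; direct evaluation. Its exact value is \frac{949713732175362361}{892554743808}.

First insight: t_0 being \frac{9}{2}, the denominator's factorial ratio (C = 9/2, x = -3/2) is a lower Pochhammer.
Term ratio: r(k) = -\frac{3}{2} * (k-12) (k+1) (k+\frac{5}{3}) / [(k+\frac{2}{5}) (k+2) (k+1)] - rational in k, leading ratio -\frac{3}{2}; with t_0 = \frac{9}{2}, classification follows.


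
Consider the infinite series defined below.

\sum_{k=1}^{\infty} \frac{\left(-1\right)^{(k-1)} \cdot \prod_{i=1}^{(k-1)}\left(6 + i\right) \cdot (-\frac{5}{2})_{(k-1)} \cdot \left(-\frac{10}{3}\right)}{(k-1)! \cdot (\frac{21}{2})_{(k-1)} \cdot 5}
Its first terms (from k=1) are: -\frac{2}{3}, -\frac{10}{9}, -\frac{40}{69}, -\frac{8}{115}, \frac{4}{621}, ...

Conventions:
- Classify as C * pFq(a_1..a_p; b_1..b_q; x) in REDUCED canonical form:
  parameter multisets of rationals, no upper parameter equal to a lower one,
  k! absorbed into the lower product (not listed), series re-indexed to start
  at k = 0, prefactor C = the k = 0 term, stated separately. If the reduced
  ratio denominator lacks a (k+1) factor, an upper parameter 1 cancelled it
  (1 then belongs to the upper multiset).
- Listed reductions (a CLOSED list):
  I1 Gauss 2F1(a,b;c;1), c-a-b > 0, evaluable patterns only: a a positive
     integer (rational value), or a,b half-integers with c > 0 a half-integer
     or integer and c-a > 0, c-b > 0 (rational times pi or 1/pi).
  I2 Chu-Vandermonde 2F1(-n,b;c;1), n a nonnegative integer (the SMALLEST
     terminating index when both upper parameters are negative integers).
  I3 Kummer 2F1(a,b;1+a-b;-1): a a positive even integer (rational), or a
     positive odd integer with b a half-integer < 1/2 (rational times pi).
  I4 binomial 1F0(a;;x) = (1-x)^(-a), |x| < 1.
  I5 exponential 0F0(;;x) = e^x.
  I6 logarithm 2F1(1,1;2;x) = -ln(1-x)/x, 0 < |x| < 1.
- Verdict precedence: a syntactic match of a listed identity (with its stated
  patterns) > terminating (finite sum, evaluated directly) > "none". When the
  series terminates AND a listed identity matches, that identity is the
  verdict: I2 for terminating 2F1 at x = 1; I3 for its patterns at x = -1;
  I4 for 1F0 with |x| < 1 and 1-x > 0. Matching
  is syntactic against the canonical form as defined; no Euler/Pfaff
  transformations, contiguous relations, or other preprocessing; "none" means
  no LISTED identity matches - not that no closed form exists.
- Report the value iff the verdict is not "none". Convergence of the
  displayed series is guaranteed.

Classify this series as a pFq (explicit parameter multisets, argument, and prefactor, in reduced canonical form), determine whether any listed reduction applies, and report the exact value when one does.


Reduced: x = -1, 2F1, upper = {-\frac{5}{2}, 7}, lower = {\frac{21}{2}}, C = -\frac{2}{3}. Verdict: Kummer (I3) matches (x = -1; c = \frac{21}{2} equals 1+a-b for upper {-\frac{5}{2}, 7}: listed pattern). Its exact value is \left(-\frac{1616615}{2097152}\right) \cdot \pi.

Key step: x = -1 and the running product (C = -2/3) telescopes to a rising factorial.
Term ratio: r(k) = -1 * (k-\frac{5}{2}) (k+7) / [(k+\frac{21}{2}) (k+1)] - rational in k, leading ratio -1; with t_0 = -\frac{2}{3}, classification follows.


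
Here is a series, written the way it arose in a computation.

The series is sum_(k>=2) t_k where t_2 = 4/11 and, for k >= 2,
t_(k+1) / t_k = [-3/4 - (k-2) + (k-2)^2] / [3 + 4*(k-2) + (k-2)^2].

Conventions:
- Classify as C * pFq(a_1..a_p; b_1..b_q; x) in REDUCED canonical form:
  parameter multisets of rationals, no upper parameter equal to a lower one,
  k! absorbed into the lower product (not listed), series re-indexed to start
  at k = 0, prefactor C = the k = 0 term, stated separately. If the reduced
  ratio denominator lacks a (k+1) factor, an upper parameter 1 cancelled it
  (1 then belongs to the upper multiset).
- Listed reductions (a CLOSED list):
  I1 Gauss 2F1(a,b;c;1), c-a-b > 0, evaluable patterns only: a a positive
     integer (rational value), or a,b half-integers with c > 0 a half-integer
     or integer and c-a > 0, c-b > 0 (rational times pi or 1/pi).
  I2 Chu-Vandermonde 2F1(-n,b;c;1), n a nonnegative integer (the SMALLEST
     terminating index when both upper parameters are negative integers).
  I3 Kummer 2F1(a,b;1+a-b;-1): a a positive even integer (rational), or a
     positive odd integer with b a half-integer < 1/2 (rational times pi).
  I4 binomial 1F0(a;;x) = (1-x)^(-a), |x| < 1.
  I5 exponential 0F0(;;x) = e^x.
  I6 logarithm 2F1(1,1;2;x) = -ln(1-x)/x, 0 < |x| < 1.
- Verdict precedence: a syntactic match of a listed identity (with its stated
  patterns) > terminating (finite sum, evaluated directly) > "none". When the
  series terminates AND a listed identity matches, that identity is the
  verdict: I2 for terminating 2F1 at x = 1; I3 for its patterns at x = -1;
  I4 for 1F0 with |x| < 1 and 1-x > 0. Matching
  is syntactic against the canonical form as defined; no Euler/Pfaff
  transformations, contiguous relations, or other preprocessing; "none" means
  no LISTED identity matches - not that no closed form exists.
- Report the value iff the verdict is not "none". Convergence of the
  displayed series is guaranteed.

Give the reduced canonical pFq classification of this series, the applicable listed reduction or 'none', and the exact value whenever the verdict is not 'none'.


Classification (C = 4/11): 2F1 with upper {-3/2, 1/2}, lower {3}, argument x = 1. Verdict: this is the half-integer Gauss pattern (I1) (x = 1; upper {-3/2, 1/2} half-integers, c = 3 in the evaluable pattern). Value: (1024/1155) / pi.

Key step: x = 1 and factor the ratio over Q (C = 4/11): negated roots = parameters.
Term ratio: r(k) = 1 * (k-3/2) (k+1/2) / [(k+3) (k+1)] - rational in k. x = 1; t_0 = 4/11; negate the roots.


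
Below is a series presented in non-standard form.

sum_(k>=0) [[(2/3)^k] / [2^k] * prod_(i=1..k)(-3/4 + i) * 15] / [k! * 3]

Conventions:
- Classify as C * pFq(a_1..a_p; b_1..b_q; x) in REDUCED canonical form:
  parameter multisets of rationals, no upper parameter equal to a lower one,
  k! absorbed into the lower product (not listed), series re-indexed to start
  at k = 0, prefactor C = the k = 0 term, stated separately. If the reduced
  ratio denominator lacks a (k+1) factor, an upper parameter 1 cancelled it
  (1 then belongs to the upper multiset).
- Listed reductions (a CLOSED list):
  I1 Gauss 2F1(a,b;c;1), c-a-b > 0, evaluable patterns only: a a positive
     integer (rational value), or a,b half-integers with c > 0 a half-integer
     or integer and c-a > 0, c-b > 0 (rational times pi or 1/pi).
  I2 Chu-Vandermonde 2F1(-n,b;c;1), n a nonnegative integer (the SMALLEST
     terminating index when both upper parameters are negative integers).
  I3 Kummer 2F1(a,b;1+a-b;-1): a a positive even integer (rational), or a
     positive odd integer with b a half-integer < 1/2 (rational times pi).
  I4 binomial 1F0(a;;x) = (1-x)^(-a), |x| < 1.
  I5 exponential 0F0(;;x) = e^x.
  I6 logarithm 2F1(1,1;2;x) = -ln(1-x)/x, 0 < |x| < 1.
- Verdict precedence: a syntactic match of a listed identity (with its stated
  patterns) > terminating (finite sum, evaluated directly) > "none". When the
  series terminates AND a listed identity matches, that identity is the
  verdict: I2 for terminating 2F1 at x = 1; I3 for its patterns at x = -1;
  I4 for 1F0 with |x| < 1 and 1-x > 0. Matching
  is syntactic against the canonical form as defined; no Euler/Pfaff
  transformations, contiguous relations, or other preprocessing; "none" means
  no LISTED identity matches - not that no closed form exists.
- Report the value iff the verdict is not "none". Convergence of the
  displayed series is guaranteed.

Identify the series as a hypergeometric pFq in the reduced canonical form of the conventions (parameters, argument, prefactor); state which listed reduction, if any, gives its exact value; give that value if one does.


This is 5 * 1F0(1/4; -; 1/3) in reduced canonical form. Verdict: this is the binomial series (I4) (the 1F0 binomial series: exponent -1/4, x = 1/3). Exact value: 5 * (2/3)^(-1/4).

Structural cue: t_0 being 5, the two k-th powers (C = 5) combine into one argument.
Adjacent-term ratio: r(k) = (1/3) * (k+1/4) / [(k+1)] ; factor over Q: parameters, x = (1/3), and C = 5.


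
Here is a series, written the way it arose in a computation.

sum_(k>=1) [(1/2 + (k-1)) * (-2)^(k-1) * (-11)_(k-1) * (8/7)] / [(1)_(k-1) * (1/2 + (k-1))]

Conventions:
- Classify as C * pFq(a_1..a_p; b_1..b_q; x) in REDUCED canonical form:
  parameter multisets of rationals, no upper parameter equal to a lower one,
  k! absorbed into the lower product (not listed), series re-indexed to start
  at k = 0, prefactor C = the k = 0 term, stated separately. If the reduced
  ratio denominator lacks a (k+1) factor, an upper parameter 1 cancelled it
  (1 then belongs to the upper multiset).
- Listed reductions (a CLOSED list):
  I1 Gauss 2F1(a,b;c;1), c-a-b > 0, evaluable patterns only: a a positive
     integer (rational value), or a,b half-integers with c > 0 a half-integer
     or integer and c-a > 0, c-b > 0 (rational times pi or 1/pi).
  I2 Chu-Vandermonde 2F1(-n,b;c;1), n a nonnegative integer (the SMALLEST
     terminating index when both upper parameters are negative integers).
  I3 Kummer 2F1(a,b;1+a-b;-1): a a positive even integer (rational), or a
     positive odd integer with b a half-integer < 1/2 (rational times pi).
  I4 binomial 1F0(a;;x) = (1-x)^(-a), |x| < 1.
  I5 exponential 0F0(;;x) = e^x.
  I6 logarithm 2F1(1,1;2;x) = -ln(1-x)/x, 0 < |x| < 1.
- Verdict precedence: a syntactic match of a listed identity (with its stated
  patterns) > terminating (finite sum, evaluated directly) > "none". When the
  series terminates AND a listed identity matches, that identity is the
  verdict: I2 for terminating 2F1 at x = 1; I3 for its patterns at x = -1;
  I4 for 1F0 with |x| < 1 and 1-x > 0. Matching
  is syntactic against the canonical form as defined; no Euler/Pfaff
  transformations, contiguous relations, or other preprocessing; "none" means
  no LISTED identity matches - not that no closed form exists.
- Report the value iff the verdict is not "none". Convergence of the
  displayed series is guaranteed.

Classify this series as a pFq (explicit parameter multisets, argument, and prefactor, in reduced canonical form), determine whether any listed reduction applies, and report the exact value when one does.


With C = 8/7: the canonical form is 1F0(-11; -; -2). Verdict: terminating at k = 11: the factor (-11)_k kills every later term; summing the 12 survivors is exact. Value: 1417176/7.

The tell: from the first term 8/7: (1)_k (prefactor 8/7) is k! itself.
Step ratio: r(k) = (-2) * (k-11) / [(k+1)] - rational in k. x = (-2); t_0 = 8/7; negate the roots.


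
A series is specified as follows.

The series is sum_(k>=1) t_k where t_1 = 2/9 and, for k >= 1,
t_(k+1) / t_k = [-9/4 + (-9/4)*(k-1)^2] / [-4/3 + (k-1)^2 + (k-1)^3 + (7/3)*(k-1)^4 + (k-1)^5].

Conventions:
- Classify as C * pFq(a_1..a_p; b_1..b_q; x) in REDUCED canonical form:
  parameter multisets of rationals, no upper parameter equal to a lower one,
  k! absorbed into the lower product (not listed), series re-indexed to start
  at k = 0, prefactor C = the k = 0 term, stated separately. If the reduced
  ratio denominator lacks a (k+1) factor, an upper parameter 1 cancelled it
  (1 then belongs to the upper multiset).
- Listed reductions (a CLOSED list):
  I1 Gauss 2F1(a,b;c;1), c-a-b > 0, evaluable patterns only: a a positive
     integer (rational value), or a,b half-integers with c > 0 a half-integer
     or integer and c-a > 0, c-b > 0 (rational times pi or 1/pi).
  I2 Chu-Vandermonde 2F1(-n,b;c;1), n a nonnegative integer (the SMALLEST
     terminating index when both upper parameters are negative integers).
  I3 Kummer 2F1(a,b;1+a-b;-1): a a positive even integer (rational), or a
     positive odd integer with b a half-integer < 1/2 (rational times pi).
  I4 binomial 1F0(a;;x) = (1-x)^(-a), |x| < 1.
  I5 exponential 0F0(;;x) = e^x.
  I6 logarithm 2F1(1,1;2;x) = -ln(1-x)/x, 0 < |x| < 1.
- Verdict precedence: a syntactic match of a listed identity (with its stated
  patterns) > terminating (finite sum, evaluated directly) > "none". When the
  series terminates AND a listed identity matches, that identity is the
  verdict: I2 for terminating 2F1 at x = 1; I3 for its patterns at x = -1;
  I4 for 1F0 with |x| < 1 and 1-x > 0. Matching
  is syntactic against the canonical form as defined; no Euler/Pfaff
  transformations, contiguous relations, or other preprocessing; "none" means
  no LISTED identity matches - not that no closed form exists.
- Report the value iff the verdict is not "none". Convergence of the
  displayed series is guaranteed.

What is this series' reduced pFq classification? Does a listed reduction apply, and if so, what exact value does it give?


Reduced: x = -9/4, 0F2, upper = {-}, lower = {-2/3, 2}, C = 2/9. Verdict: none - this 0F2 at x = -9/4 matches no listed pattern, and upper {-} holds no stopper.

The tell: x = (-9/4) and cancel k^2 + 1 from the displayed ratio first; then prefactor 2/9.
Step ratio: r(k) = (-9/4) * 1 / [(k-2/3) (k+2) (k+1)] - rational; roots negated = parameters, x = (-9/4), C = 2/9.


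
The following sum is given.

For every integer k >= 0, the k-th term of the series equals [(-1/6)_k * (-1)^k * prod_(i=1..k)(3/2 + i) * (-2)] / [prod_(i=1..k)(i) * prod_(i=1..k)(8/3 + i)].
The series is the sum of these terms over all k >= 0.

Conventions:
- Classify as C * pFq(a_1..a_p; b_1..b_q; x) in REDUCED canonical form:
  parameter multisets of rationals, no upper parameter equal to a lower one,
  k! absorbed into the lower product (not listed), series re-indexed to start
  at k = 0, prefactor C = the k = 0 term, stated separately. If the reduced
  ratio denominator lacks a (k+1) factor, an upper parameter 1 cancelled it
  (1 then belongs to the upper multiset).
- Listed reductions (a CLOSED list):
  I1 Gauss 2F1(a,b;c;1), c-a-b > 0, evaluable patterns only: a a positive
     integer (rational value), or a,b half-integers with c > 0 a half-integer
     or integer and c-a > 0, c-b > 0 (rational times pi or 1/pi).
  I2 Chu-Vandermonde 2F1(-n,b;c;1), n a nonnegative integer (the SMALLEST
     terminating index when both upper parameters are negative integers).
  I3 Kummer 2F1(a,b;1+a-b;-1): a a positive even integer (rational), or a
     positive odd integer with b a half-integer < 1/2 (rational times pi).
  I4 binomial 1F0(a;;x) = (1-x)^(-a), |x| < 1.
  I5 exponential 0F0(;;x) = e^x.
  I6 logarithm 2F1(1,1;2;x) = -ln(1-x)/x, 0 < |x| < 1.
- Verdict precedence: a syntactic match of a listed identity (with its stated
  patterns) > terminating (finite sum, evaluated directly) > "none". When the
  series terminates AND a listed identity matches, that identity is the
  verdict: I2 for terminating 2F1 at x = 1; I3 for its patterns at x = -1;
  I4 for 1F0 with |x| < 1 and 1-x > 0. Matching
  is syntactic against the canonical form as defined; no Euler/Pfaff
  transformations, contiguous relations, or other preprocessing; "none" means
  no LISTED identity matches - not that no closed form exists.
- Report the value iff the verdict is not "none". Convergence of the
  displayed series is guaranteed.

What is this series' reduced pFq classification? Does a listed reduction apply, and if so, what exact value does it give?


Canonical form: C = -2 times 2F1 with upper {-1/6, 5/2}, lower {11/3}, x = -1. Verdict: none - this 2F1 at x = -1 matches no listed pattern, and upper {-1/6, 5/2} holds no stopper.

Structural cue: t_0 = -2 here, and the product of the first k integers (prefactor -2) is k!.
Term ratio: r(k) = (-1) * (k-1/6) (k+5/2) / [(k+11/3) (k+1)] ; factor over Q: parameters, x = (-1), and C = -2.


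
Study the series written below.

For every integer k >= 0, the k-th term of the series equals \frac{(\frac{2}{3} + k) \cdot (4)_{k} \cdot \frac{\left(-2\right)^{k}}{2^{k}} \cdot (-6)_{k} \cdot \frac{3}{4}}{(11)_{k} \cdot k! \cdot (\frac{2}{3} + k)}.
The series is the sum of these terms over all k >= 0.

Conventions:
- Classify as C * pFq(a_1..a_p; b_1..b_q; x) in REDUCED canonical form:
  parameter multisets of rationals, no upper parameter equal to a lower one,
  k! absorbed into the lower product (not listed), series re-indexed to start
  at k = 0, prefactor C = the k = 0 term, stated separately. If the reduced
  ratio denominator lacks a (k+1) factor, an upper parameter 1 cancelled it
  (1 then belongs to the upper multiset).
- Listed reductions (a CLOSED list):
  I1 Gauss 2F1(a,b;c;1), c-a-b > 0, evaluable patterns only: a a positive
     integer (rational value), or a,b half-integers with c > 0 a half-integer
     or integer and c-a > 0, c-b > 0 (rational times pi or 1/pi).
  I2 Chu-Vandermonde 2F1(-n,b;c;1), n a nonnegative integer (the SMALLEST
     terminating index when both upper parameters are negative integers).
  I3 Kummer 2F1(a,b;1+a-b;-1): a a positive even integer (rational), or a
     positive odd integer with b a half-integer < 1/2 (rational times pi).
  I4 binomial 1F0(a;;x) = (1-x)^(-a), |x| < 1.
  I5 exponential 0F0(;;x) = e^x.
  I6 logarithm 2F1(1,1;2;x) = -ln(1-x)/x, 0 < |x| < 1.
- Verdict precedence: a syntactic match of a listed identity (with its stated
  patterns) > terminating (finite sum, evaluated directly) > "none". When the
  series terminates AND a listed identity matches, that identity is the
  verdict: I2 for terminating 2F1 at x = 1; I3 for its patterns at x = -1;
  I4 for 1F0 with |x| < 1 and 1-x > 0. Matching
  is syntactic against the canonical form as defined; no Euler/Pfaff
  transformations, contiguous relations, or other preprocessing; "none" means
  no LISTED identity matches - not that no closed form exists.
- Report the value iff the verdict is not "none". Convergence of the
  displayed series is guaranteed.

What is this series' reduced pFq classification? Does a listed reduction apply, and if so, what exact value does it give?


Structural cue: t_0 = \frac{3}{4} here, and the two k-th powers (C = 3/4, x = -1) combine into one argument.
Adjacent-term ratio: r(k) = -1 * (k-6) (k+4) / [(k+11) (k+1)] - rational in k, leading ratio -1; with t_0 = \frac{3}{4}, classification follows.

With C = \frac{3}{4}: the canonical form is 2F1(-6, 4; 11; -1). Verdict at x = -1: Kummer (I3) matches (x = -1; c = 11 equals 1+a-b for upper {-6, 4}: listed pattern). Value: \frac{45}{8}.


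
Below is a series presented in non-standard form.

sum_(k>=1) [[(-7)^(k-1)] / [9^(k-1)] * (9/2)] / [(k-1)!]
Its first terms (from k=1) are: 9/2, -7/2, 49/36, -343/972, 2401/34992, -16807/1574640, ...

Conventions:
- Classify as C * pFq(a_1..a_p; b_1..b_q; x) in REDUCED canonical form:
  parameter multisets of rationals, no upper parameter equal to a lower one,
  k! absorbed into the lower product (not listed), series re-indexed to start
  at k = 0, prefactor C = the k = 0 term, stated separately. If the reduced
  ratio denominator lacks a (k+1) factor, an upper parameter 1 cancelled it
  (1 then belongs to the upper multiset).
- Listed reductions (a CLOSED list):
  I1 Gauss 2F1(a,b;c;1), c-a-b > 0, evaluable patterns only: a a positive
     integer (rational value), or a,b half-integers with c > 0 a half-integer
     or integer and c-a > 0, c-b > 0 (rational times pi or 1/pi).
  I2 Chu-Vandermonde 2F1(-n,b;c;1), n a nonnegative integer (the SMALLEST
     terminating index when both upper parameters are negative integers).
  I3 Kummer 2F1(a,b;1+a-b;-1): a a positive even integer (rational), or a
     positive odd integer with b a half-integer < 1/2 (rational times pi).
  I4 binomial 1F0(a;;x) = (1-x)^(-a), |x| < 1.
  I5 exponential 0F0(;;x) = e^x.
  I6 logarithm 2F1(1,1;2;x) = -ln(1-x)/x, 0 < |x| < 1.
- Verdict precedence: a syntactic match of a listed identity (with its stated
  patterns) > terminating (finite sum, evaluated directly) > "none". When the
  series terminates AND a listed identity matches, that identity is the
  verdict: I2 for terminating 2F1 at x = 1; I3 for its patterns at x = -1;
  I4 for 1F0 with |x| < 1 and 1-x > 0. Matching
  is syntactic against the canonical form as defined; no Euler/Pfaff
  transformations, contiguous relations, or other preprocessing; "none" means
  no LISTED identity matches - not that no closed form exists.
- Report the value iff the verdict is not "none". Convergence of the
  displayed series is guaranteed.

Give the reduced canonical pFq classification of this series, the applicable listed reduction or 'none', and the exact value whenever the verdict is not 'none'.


x = -7/9 here; the reduced form reads 0F0, upper {-}, lower {-}, C = 9/2. Verdict: this is the I5 exponential reduction (the 0F0 exponential series at x = -7/9). Its exact value is (9/2) * e^(-7/9).

Key step: t_0 = 9/2 here, and the two geometric factors (C = 9/2, x = -7/9) combine into one argument.
Consecutive-term ratio: r(k) = (-7/9) * 1 / [(k+1)] - rational in k, leading ratio (-7/9); with t_0 = 9/2, classification follows.
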